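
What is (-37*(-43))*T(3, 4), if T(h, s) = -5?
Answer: -7955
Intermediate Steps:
(-37*(-43))*T(3, 4) = -37*(-43)*(-5) = 1591*(-5) = -7955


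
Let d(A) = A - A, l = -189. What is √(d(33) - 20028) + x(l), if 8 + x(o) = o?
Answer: -197 + 2*I*√5007 ≈ -197.0 + 141.52*I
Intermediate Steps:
d(A) = 0
x(o) = -8 + o
√(d(33) - 20028) + x(l) = √(0 - 20028) + (-8 - 189) = √(-20028) - 197 = 2*I*√5007 - 197 = -197 + 2*I*√5007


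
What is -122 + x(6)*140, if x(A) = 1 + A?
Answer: 858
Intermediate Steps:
-122 + x(6)*140 = -122 + (1 + 6)*140 = -122 + 7*140 = -122 + 980 = 858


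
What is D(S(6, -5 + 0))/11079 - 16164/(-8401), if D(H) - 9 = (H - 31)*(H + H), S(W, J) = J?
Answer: 20242325/10341631 ≈ 1.9574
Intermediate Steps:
D(H) = 9 + 2*H*(-31 + H) (D(H) = 9 + (H - 31)*(H + H) = 9 + (-31 + H)*(2*H) = 9 + 2*H*(-31 + H))
D(S(6, -5 + 0))/11079 - 16164/(-8401) = (9 - 62*(-5 + 0) + 2*(-5 + 0)²)/11079 - 16164/(-8401) = (9 - 62*(-5) + 2*(-5)²)*(1/11079) - 16164*(-1/8401) = (9 + 310 + 2*25)*(1/11079) + 16164/8401 = (9 + 310 + 50)*(1/11079) + 16164/8401 = 369*(1/11079) + 16164/8401 = 41/1231 + 16164/8401 = 20242325/10341631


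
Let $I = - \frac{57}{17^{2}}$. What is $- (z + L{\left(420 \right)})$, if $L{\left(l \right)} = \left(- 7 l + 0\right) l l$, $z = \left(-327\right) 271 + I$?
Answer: $\frac{149905634370}{289} \approx 5.187 \cdot 10^{8}$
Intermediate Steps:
$I = - \frac{57}{289} \approx -0.19723$
$z = - \frac{25610370}{289}$ ($z = \left(-327\right) 271 - \frac{57}{289} = -88617 - \frac{57}{289} = - \frac{25610370}{289} \approx -88617.0$)
$L{\left(l \right)} = - 7 l^{3}$ ($L{\left(l \right)} = - 7 l l l = - 7 l^{2} l = - 7 l^{3}$)
$- (z + L{\left(420 \right)}) = - (- \frac{25610370}{289} - 7 \cdot 420^{3}) = - (- \frac{25610370}{289} - 518616000) = \left(-1\right) \left(- \frac{149905634370}{289}\right) = \frac{149905634370}{289}$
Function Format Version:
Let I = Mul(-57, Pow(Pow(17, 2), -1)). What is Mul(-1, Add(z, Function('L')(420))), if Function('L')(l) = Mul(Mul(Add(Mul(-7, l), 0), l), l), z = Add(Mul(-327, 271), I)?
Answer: Rational(149905634370, 289) ≈ 5.1870e+8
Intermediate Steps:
I = Rational(-57, 289) (I = Mul(-57, Pow(289, -1)) = Mul(-57, Rational(1, 289)) = Rational(-57, 289) ≈ -0.19723)
z = Rational(-25610370, 289) (z = Add(Mul(-327, 271), Rational(-57, 289)) = Add(-88617, Rational(-57, 289)) = Rational(-25610370, 289) ≈ -88617.)
Function('L')(l) = Mul(-7, Pow(l, 3)) (Function('L')(l) = Mul(Mul(Mul(-7, l), l), l) = Mul(Mul(-7, Pow(l, 2)), l) = Mul(-7, Pow(l, 3)))
Mul(-1, Add(z, Function('L')(420))) = Mul(-1, Add(Rational(-25610370, 289), Mul(-7, Pow(420, 3)))) = Mul(-1, Add(Rational(-25610370, 289), Mul(-7, 74088000))) = Mul(-1, Add(Rational(-25610370, 289), -518616000)) = Mul(-1, Rational(-149905634370, 289)) = Rational(149905634370, 289)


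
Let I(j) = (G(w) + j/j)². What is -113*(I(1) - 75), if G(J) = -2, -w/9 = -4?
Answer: 8362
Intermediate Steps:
w = 36 (w = -9*(-4) = 36)
I(j) = 1 (I(j) = (-2 + j/j)² = (-2 + 1)² = (-1)² = 1)
-113*(I(1) - 75) = -113*(1 - 75) = -113*(-74) = 8362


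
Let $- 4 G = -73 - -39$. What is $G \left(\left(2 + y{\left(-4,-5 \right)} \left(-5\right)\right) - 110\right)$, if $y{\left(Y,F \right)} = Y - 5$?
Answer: $- \frac{1071}{2} \approx -535.5$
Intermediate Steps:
$y{\left(Y,F \right)} = -5 + Y$
$G = \frac{17}{2}$ ($G = - \frac{-73 - -39}{4} = - \frac{-73 + 39}{4} = \left(- \frac{1}{4}\right) \left(-34\right) = \frac{17}{2} \approx 8.5$)
$G \left(\left(2 + y{\left(-4,-5 \right)} \left(-5\right)\right) - 110\right) = \frac{17 \left(\left(2 + \left(-5 - 4\right) \left(-5\right)\right) - 110\right)}{2} = \frac{17 \left(\left(2 - -45\right) - 110\right)}{2} = \frac{17 \left(\left(2 + 45\right) - 110\right)}{2} = \frac{17 \left(47 - 110\right)}{2} = \frac{17}{2} \left(-63\right) = - \frac{1071}{2}$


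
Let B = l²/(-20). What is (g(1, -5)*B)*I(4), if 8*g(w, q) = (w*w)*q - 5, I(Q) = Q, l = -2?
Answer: 1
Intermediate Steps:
g(w, q) = -5/8 + q*w²/8 (g(w, q) = ((w*w)*q - 5)/8 = (w²*q - 5)/8 = (q*w² - 5)/8 = (-5 + q*w²)/8 = -5/8 + q*w²/8)
B = -⅕ (B = (-2)²/(-20) = 4*(-1/20) = -⅕ ≈ -0.20000)
(g(1, -5)*B)*I(4) = ((-5/8 + (⅛)*(-5)*1²)*(-⅕))*4 = ((-5/8 + (⅛)*(-5)*1)*(-⅕))*4 = ((-5/8 - 5/8)*(-⅕))*4 = -5/4*(-⅕)*4 = (¼)*4 = 1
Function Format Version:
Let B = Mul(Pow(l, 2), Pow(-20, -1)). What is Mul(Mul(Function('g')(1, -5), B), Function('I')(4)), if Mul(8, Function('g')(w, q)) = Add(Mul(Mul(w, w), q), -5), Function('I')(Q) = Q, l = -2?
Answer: 1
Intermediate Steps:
Function('g')(w, q) = Add(Rational(-5, 8), Mul(Rational(1, 8), q, Pow(w, 2))) (Function('g')(w, q) = Mul(Rational(1, 8), Add(Mul(Mul(w, w), q), -5)) = Mul(Rational(1, 8), Add(Mul(Pow(w, 2), q), -5)) = Mul(Rational(1, 8), Add(Mul(q, Pow(w, 2)), -5)) = Mul(Rational(1, 8), Add(-5, Mul(q, Pow(w, 2)))) = Add(Rational(-5, 8), Mul(Rational(1, 8), q, Pow(w, 2))))
B = Rational(-1, 5) (B = Mul(Pow(-2, 2), Pow(-20, -1)) = Mul(4, Rational(-1, 20)) = Rational(-1, 5) ≈ -0.20000)
Mul(Mul(Function('g')(1, -5), B), Function('I')(4)) = Mul(Mul(Add(Rational(-5, 8), Mul(Rational(1, 8), -5, Pow(1, 2))), Rational(-1, 5)), 4) = Mul(Mul(Add(Rational(-5, 8), Mul(Rational(1, 8), -5, 1)), Rational(-1, 5)), 4) = Mul(Mul(Add(Rational(-5, 8), Rational(-5, 8)), Rational(-1, 5)), 4) = Mul(Mul(Rational(-5, 4), Rational(-1, 5)), 4) = Mul(Rational(1, 4), 4) = 1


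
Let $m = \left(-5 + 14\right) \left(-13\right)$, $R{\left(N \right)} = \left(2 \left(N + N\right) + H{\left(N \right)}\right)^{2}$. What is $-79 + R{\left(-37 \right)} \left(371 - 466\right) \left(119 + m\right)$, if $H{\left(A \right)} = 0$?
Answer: $-4161839$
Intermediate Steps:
$R{\left(N \right)} = 16 N^{2}$ ($R{\left(N \right)} = \left(2 \left(N + N\right) + 0\right)^{2} = \left(2 \cdot 2 N + 0\right)^{2} = \left(4 N + 0\right)^{2} = \left(4 N\right)^{2} = 16 N^{2}$)
$m = -117$ ($m = 9 \left(-13\right) = -117$)
$-79 + R{\left(-37 \right)} \left(371 - 466\right) \left(119 + m\right) = -79 + 16 \left(-37\right)^{2} \left(371 - 466\right) \left(119 - 117\right) = -79 + 16 \cdot 1369 \left(\left(-95\right) 2\right) = -79 + 21904 \left(-190\right) = -79 - 4161760 = -4161839$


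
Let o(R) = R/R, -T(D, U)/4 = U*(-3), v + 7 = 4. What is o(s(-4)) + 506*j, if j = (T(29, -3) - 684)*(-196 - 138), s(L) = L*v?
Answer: 121682881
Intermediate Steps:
v = -3 (v = -7 + 4 = -3)
T(D, U) = 12*U (T(D, U) = -4*U*(-3) = -(-12)*U = 12*U)
s(L) = -3*L (s(L) = L*(-3) = -3*L)
o(R) = 1
j = 240480 (j = (12*(-3) - 684)*(-196 - 138) = (-36 - 684)*(-334) = -720*(-334) = 240480)
o(s(-4)) + 506*j = 1 + 506*240480 = 1 + 121682880 = 121682881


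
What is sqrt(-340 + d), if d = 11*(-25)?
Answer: I*sqrt(615) ≈ 24.799*I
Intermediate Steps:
d = -275
sqrt(-340 + d) = sqrt(-340 - 275) = sqrt(-615) = I*sqrt(615)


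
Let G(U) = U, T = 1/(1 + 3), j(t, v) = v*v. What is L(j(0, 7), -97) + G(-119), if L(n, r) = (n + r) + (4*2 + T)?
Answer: -635/4 ≈ -158.75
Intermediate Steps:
j(t, v) = v**2
T = 1/4 ≈ 0.25000
L(n, r) = 33/4 + n + r (L(n, r) = (n + r) + (4*2 + 1/4) = (n + r) + (8 + 1/4) = (n + r) + 33/4 = 33/4 + n + r)
L(j(0, 7), -97) + G(-119) = (33/4 + 7**2 - 97) - 119 = (33/4 + 49 - 97) - 119 = -159/4 - 119 = -635/4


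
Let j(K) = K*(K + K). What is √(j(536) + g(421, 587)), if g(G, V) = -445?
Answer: √574147 ≈ 757.72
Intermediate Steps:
j(K) = 2*K² (j(K) = K*(2*K) = 2*K²)
√(j(536) + g(421, 587)) = √(2*536² - 445) = √(2*287296 - 445) = √(574592 - 445) = √574147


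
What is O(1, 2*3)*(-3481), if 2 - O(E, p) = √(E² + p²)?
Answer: -6962 + 3481*√37 ≈ 14212.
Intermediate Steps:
O(E, p) = 2 - √(E² + p²)
O(1, 2*3)*(-3481) = (2 - √(1² + (2*3)²))*(-3481) = (2 - √(1 + 6²))*(-3481) = (2 - √(1 + 36))*(-3481) = (2 - √37)*(-3481) = -6962 + 3481*√37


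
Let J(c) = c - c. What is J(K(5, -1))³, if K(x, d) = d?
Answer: 0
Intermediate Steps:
J(c) = 0
J(K(5, -1))³ = 0³ = 0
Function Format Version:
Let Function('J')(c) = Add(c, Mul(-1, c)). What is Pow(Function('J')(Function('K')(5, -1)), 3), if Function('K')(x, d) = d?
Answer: 0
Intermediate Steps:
Function('J')(c) = 0
Pow(Function('J')(Function('K')(5, -1)), 3) = Pow(0, 3) = 0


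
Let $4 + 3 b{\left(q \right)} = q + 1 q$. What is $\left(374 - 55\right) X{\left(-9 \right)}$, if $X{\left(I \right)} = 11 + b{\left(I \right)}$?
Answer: $\frac{3509}{3} \approx 1169.7$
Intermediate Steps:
$b{\left(q \right)} = - \frac{4}{3} + \frac{2 q}{3}$ ($b{\left(q \right)} = - \frac{4}{3} + \frac{q + 1 q}{3} = - \frac{4}{3} + \frac{q + q}{3} = - \frac{4}{3} + \frac{2 q}{3}$)
$X{\left(I \right)} = \frac{29}{3} + \frac{2 I}{3}$ ($X{\left(I \right)} = 11 + \left(- \frac{4}{3} + \frac{2 I}{3}\right) = \frac{29}{3} + \frac{2 I}{3}$)
$\left(374 - 55\right) X{\left(-9 \right)} = \left(374 - 55\right) \left(\frac{29}{3} + \frac{2}{3} \left(-9\right)\right) = 319 \left(\frac{29}{3} - 6\right) = 319 \cdot \frac{11}{3} = \frac{3509}{3}$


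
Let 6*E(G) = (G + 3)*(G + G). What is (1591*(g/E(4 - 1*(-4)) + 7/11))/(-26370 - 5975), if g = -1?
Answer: -84323/2846360 ≈ -0.029625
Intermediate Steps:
E(G) = G*(3 + G)/3 (E(G) = ((G + 3)*(G + G))/6 = ((3 + G)*(2*G))/6 = (2*G*(3 + G))/6 = G*(3 + G)/3)
(1591*(g/E(4 - 1*(-4)) + 7/11))/(-26370 - 5975) = (1591*(-1/((4 - 1*(-4))*(3 + (4 - 1*(-4)))/3) + 7/11))/(-26370 - 5975) = (1591*(-1/((4 + 4)*(3 + (4 + 4))/3) + 7*(1/11)))/(-32345) = (1591*(-1/((⅓)*8*(3 + 8)) + 7/11))*(-1/32345) = (1591*(-1/((⅓)*8*11) + 7/11))*(-1/32345) = (1591*(-1/88/3 + 7/11))*(-1/32345) = (1591*(-1*3/88 + 7/11))*(-1/32345) = (1591*(-3/88 + 7/11))*(-1/32345) = (1591*(53/88))*(-1/32345) = (84323/88)*(-1/32345) = -84323/2846360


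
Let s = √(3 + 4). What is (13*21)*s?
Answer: 273*√7 ≈ 722.29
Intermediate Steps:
s = √7 ≈ 2.6458
(13*21)*s = (13*21)*√7 = 273*√7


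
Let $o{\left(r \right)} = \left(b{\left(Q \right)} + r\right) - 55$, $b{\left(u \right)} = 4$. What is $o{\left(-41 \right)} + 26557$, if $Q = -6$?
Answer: $26465$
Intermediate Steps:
$o{\left(r \right)} = -51 + r$ ($o{\left(r \right)} = \left(4 + r\right) - 55 = -51 + r$)
$o{\left(-41 \right)} + 26557 = \left(-51 - 41\right) + 26557 = -92 + 26557 = 26465$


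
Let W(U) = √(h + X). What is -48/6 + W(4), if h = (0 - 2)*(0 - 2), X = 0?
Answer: -6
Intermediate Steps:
h = 4 (h = -2*(-2) = 4)
W(U) = 2 (W(U) = √(4 + 0) = √4 = 2)
-48/6 + W(4) = -48/6 + 2 = (⅙)*(-48) + 2 = -8 + 2 = -6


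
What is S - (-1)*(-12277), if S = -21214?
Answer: -33491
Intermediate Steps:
S - (-1)*(-12277) = -21214 - (-1)*(-12277) = -21214 - 1*12277 = -21214 - 12277 = -33491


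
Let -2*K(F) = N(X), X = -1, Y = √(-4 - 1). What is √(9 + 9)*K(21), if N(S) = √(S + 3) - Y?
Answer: -3 + 3*I*√10/2 ≈ -3.0 + 4.7434*I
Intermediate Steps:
Y = I*√5 (Y = √(-5) = I*√5 ≈ 2.2361*I)
N(S) = √(3 + S) - I*√5 (N(S) = √(S + 3) - I*√5 = √(3 + S) - I*√5)
K(F) = -√2/2 + I*√5/2 (K(F) = -(√(3 - 1) - I*√5)/2 = -(√2 - I*√5)/2 = -√2/2 + I*√5/2)
√(9 + 9)*K(21) = √(9 + 9)*(-√2/2 + I*√5/2) = √18*(-√2/2 + I*√5/2) = (3*√2)*(-√2/2 + I*√5/2) = 3*√2*(-√2/2 + I*√5/2)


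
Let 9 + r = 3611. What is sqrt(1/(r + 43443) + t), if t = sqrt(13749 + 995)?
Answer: sqrt(5 + 470450*sqrt(3686))/485 ≈ 11.019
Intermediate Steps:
r = 3602 (r = -9 + 3611 = 3602)
t = 2*sqrt(3686) (t = sqrt(14744) = 2*sqrt(3686) ≈ 121.42)
sqrt(1/(r + 43443) + t) = sqrt(1/(3602 + 43443) + 2*sqrt(3686)) = sqrt(1/47045 + 2*sqrt(3686))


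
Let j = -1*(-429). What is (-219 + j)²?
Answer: 44100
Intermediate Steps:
j = 429
(-219 + j)² = (-219 + 429)² = 210² = 44100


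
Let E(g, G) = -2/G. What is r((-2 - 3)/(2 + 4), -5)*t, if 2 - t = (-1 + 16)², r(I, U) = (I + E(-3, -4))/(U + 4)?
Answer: -223/3 ≈ -74.333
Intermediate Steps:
r(I, U) = (½ + I)/(4 + U) (r(I, U) = (I - 2/(-4))/(U + 4) = (I - 2*(-¼))/(4 + U) = (I + ½)/(4 + U) = (½ + I)/(4 + U))
t = -223 (t = 2 - (-1 + 16)² = 2 - 1*15² = 2 - 1*225 = 2 - 225 = -223)
r((-2 - 3)/(2 + 4), -5)*t = ((½ + (-2 - 3)/(2 + 4))/(4 - 5))*(-223) = ((½ - 5/6)/(-1))*(-223) = -(½ - 5*⅙)*(-223) = -(½ - ⅚)*(-223) = -1*(-⅓)*(-223) = (⅓)*(-223) = -223/3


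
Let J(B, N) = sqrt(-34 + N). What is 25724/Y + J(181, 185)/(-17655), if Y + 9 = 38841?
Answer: 6431/9708 - sqrt(151)/17655 ≈ 0.66175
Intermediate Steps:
Y = 38832 (Y = -9 + 38841 = 38832)
25724/Y + J(181, 185)/(-17655) = 25724/38832 + sqrt(-34 + 185)/(-17655) = 25724*(1/38832) + sqrt(151)*(-1/17655) = 6431/9708 - sqrt(151)/17655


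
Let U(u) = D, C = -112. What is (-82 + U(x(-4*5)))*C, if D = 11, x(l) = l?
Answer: 7952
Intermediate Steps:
U(u) = 11
(-82 + U(x(-4*5)))*C = (-82 + 11)*(-112) = -71*(-112) = 7952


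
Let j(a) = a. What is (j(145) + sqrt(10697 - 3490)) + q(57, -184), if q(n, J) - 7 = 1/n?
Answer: 8665/57 + sqrt(7207) ≈ 236.91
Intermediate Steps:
q(n, J) = 7 + 1/n
(j(145) + sqrt(10697 - 3490)) + q(57, -184) = (145 + sqrt(10697 - 3490)) + (7 + 1/57) = (145 + sqrt(7207)) + (7 + 1/57) = (145 + sqrt(7207)) + 400/57 = 8665/57 + sqrt(7207)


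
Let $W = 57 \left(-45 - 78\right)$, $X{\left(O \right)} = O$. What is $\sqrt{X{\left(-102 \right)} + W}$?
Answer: $i \sqrt{7113} \approx 84.339 i$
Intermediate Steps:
$W = -7011$ ($W = 57 \left(-123\right) = -7011$)
$\sqrt{X{\left(-102 \right)} + W} = \sqrt{-102 - 7011} = \sqrt{-7113} = i \sqrt{7113}$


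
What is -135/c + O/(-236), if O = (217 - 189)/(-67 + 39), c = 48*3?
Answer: -881/944 ≈ -0.93326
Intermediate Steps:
c = 144
O = -1 (O = 28/(-28) = 28*(-1/28) = -1)
-135/c + O/(-236) = -135/144 - 1/(-236) = -135*1/144 - 1*(-1/236) = -15/16 + 1/236 = -881/944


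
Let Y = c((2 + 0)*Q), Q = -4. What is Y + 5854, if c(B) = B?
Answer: 5846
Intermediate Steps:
Y = -8 (Y = (2 + 0)*(-4) = 2*(-4) = -8)
Y + 5854 = -8 + 5854 = 5846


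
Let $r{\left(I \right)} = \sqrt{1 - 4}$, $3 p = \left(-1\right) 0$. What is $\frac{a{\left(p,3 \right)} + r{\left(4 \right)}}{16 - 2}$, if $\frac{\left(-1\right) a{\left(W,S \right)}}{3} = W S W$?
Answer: $\frac{i \sqrt{3}}{14} \approx 0.12372 i$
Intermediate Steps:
$p = 0$ ($p = \frac{\left(-1\right) 0}{3} = \frac{1}{3} \cdot 0 = 0$)
$a{\left(W,S \right)} = - 3 S W^{2}$ ($a{\left(W,S \right)} = - 3 W S W = - 3 S W W = - 3 S W^{2}$)
$r{\left(I \right)} = i \sqrt{3}$ ($r{\left(I \right)} = \sqrt{-3} = i \sqrt{3}$)
$\frac{a{\left(p,3 \right)} + r{\left(4 \right)}}{16 - 2} = \frac{\left(-3\right) 3 \cdot 0^{2} + i \sqrt{3}}{16 - 2} = \frac{\left(-3\right) 3 \cdot 0 + i \sqrt{3}}{14} = \left(0 + i \sqrt{3}\right) \frac{1}{14} = i \sqrt{3} \cdot \frac{1}{14} = \frac{i \sqrt{3}}{14}$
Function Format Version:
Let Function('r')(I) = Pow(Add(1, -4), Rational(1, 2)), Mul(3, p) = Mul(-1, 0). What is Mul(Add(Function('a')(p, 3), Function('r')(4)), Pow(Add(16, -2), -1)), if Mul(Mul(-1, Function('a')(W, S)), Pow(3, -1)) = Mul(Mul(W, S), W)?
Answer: Mul(Rational(1, 14), I, Pow(3, Rational(1, 2))) ≈ Mul(0.12372, I)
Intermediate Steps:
p = 0 (p = Mul(Rational(1, 3), Mul(-1, 0)) = Mul(Rational(1, 3), 0) = 0)
Function('a')(W, S) = Mul(-3, S, Pow(W, 2)) (Function('a')(W, S) = Mul(-3, Mul(Mul(W, S), W)) = Mul(-3, Mul(Mul(S, W), W)) = Mul(-3, Mul(S, Pow(W, 2))) = Mul(-3, S, Pow(W, 2)))
Function('r')(I) = Mul(I, Pow(3, Rational(1, 2))) (Function('r')(I) = Pow(-3, Rational(1, 2)) = Mul(I, Pow(3, Rational(1, 2))))
Mul(Add(Function('a')(p, 3), Function('r')(4)), Pow(Add(16, -2), -1)) = Mul(Add(Mul(-3, 3, Pow(0, 2)), Mul(I, Pow(3, Rational(1, 2)))), Pow(Add(16, -2), -1)) = Mul(Add(Mul(-3, 3, 0), Mul(I, Pow(3, Rational(1, 2)))), Pow(14, -1)) = Mul(Add(0, Mul(I, Pow(3, Rational(1, 2)))), Rational(1, 14)) = Mul(Mul(I, Pow(3, Rational(1, 2))), Rational(1, 14)) = Mul(Rational(1, 14), I, Pow(3, Rational(1, 2)))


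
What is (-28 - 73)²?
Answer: 10201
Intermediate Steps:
(-28 - 73)² = (-101)² = 10201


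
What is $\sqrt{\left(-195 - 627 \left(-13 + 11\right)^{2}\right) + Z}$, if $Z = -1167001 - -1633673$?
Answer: $\sqrt{463969} \approx 681.15$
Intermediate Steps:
$Z = 466672$ ($Z = -1167001 + 1633673 = 466672$)
$\sqrt{\left(-195 - 627 \left(-13 + 11\right)^{2}\right) + Z} = \sqrt{\left(-195 - 627 \left(-13 + 11\right)^{2}\right) + 466672} = \sqrt{\left(-195 - 627 \left(-2\right)^{2}\right) + 466672} = \sqrt{\left(-195 - 2508\right) + 466672} = \sqrt{-2703 + 466672} = \sqrt{463969}$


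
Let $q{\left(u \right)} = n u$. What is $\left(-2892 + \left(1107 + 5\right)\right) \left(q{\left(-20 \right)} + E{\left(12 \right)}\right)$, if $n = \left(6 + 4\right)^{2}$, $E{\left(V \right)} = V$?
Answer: $3538640$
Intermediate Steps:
$n = 100$ ($n = 10^{2} = 100$)
$q{\left(u \right)} = 100 u$
$\left(-2892 + \left(1107 + 5\right)\right) \left(q{\left(-20 \right)} + E{\left(12 \right)}\right) = \left(-2892 + \left(1107 + 5\right)\right) \left(100 \left(-20\right) + 12\right) = \left(-2892 + 1112\right) \left(-2000 + 12\right) = \left(-1780\right) \left(-1988\right) = 3538640$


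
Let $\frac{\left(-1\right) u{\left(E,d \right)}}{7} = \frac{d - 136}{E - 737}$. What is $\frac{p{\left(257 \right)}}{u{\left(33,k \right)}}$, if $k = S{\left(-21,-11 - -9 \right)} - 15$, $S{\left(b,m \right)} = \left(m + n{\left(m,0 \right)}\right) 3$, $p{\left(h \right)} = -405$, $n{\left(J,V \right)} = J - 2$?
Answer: $\frac{285120}{1183} \approx 241.01$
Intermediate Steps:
$n{\left(J,V \right)} = -2 + J$ ($n{\left(J,V \right)} = J - 2 = -2 + J$)
$S{\left(b,m \right)} = -6 + 6 m$ ($S{\left(b,m \right)} = \left(m + \left(-2 + m\right)\right) 3 = \left(-2 + 2 m\right) 3 = -6 + 6 m$)
$k = -33$ ($k = \left(-6 + 6 \left(-11 - -9\right)\right) - 15 = \left(-6 + 6 \left(-11 + 9\right)\right) - 15 = \left(-6 + 6 \left(-2\right)\right) - 15 = \left(-6 - 12\right) - 15 = -18 - 15 = -33$)
$u{\left(E,d \right)} = - \frac{7 \left(-136 + d\right)}{-737 + E}$ ($u{\left(E,d \right)} = - 7 \frac{d - 136}{E - 737} = - 7 \frac{-136 + d}{-737 + E} = - \frac{7 \left(-136 + d\right)}{-737 + E}$)
$\frac{p{\left(257 \right)}}{u{\left(33,k \right)}} = - \frac{405}{7 \frac{1}{-737 + 33} \left(136 - -33\right)} = - \frac{405}{7 \frac{1}{-704} \left(136 + 33\right)} = - \frac{405}{7 \left(- \frac{1}{704}\right) 169} = - \frac{405}{- \frac{1183}{704}} = \left(-405\right) \left(- \frac{704}{1183}\right) = \frac{285120}{1183}$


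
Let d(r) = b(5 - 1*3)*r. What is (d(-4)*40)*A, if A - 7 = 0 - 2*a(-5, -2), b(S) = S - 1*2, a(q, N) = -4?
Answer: 0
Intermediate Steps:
b(S) = -2 + S (b(S) = S - 2 = -2 + S)
d(r) = 0 (d(r) = (-2 + (5 - 1*3))*r = (-2 + (5 - 3))*r = (-2 + 2)*r = 0*r = 0)
A = 15 (A = 7 + (0 - 2*(-4)) = 7 + (0 + 8) = 7 + 8 = 15)
(d(-4)*40)*A = (0*40)*15 = 0*15 = 0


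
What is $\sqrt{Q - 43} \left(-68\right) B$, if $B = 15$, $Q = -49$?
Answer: $- 2040 i \sqrt{23} \approx - 9783.5 i$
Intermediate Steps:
$\sqrt{Q - 43} \left(-68\right) B = \sqrt{-49 - 43} \left(-68\right) 15 = \sqrt{-92} \left(-68\right) 15 = 2 i \sqrt{23} \left(-68\right) 15 = - 136 i \sqrt{23} \cdot 15 = - 2040 i \sqrt{23}$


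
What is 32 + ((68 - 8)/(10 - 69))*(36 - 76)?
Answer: 4288/59 ≈ 72.678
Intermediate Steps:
32 + ((68 - 8)/(10 - 69))*(36 - 76) = 32 + (60/(-59))*(-40) = 32 + (60*(-1/59))*(-40) = 32 - 60/59*(-40) = 32 + 2400/59 = 4288/59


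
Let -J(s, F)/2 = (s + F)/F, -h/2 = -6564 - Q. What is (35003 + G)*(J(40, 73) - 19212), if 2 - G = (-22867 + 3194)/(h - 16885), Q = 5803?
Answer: -385425924326436/572977 ≈ -6.7267e+8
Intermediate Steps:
h = 24734 (h = -2*(-6564 - 1*5803) = -2*(-6564 - 5803) = -2*(-12367) = 24734)
J(s, F) = -2*(F + s)/F (J(s, F) = -2*(s + F)/F = -2*(F + s)/F)
G = 35371/7849 (G = 2 - (-22867 + 3194)/(24734 - 16885) = 2 - (-19673)/7849 = 2 - 1*(-19673/7849) = 2 + 19673/7849 = 35371/7849 ≈ 4.5064)
(35003 + G)*(J(40, 73) - 19212) = (35003 + 35371/7849)*((-2 - 2*40/73) - 19212) = 274773918*((-2 - 2*40*1/73) - 19212)/7849 = 274773918*((-2 - 80/73) - 19212)/7849 = 274773918*(-226/73 - 19212)/7849 = (274773918/7849)*(-1402702/73) = -385425924326436/572977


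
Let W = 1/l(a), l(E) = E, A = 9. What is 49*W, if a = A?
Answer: 49/9 ≈ 5.4444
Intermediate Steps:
a = 9
W = ⅑ (W = 1/9 = ⅑ ≈ 0.11111)
49*W = 49*(⅑) = 49/9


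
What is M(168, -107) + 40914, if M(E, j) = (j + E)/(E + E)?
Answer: 13747165/336 ≈ 40914.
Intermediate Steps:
M(E, j) = (E + j)/(2*E) (M(E, j) = (E + j)/((2*E)) = (E + j)*(1/(2*E)) = (E + j)/(2*E))
M(168, -107) + 40914 = (1/2)*(168 - 107)/168 + 40914 = (1/2)*(1/168)*61 + 40914 = 61/336 + 40914 = 13747165/336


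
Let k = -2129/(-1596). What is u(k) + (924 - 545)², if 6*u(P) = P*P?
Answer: 2195312453377/15283296 ≈ 1.4364e+5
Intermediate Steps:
k = 2129/1596 (k = -2129*(-1/1596) = 2129/1596 ≈ 1.3340)
u(P) = P²/6 (u(P) = (P*P)/6 = P²/6)
u(k) + (924 - 545)² = (2129/1596)²/6 + (924 - 545)² = (⅙)*(4532641/2547216) + 379² = 4532641/15283296 + 143641 = 2195312453377/15283296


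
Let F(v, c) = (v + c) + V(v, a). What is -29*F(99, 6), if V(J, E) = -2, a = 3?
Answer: -2987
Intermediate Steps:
F(v, c) = -2 + c + v (F(v, c) = (v + c) - 2 = (c + v) - 2 = -2 + c + v)
-29*F(99, 6) = -29*(-2 + 6 + 99) = -29*103 = -2987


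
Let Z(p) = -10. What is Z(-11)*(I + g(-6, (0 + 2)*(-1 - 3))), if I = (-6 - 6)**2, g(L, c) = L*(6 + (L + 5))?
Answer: -1140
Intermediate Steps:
g(L, c) = L*(11 + L) (g(L, c) = L*(6 + (5 + L)) = L*(11 + L))
I = 144 (I = (-12)**2 = 144)
Z(-11)*(I + g(-6, (0 + 2)*(-1 - 3))) = -10*(144 - 6*(11 - 6)) = -10*(144 - 6*5) = -10*(144 - 30) = -10*114 = -1140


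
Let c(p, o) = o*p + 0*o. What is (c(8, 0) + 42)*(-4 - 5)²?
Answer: 3402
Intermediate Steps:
c(p, o) = o*p (c(p, o) = o*p + 0 = o*p)
(c(8, 0) + 42)*(-4 - 5)² = (0*8 + 42)*(-4 - 5)² = (0 + 42)*(-9)² = 42*81 = 3402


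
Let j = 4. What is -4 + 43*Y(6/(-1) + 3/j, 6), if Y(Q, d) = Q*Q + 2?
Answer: 20275/16 ≈ 1267.2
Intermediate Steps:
Y(Q, d) = 2 + Q**2 (Y(Q, d) = Q**2 + 2 = 2 + Q**2)
-4 + 43*Y(6/(-1) + 3/j, 6) = -4 + 43*(2 + (6/(-1) + 3/4)**2) = -4 + 43*(2 + (6*(-1) + 3*(1/4))**2) = -4 + 43*(2 + (-6 + 3/4)**2) = -4 + 43*(2 + (-21/4)**2) = -4 + 43*(2 + 441/16) = -4 + 43*(473/16) = -4 + 20339/16 = 20275/16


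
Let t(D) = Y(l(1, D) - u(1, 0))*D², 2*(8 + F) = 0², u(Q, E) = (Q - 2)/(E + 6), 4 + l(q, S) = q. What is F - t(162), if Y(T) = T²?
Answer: -210689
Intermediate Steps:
l(q, S) = -4 + q
u(Q, E) = (-2 + Q)/(6 + E)
F = -8 (F = -8 + (½)*0² = -8 + (½)*0 = -8 + 0 = -8)
t(D) = 289*D²/36 (t(D) = ((-4 + 1) - (-2 + 1)/(6 + 0))²*D² = (-3 - (-1)/6)²*D² = (-3 - 1*(-⅙))²*D² = (-3 + ⅙)²*D² = (-17/6)²*D² = 289*D²/36)
F - t(162) = -8 - 289*162²/36 = -8 - 289*26244/36 = -8 - 1*210681 = -8 - 210681 = -210689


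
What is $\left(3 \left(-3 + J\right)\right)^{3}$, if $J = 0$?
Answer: $-729$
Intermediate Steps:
$\left(3 \left(-3 + J\right)\right)^{3} = \left(3 \left(-3 + 0\right)\right)^{3} = \left(3 \left(-3\right)\right)^{3} = \left(-9\right)^{3} = -729$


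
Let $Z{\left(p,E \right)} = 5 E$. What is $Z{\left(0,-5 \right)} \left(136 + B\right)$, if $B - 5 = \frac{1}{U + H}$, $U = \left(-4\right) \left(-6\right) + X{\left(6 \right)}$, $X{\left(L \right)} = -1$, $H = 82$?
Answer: $- \frac{74030}{21} \approx -3525.2$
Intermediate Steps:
$U = 23$ ($U = \left(-4\right) \left(-6\right) - 1 = 24 - 1 = 23$)
$B = \frac{526}{105}$ ($B = 5 + \frac{1}{23 + 82} = 5 + \frac{1}{105} = \frac{526}{105} \approx 5.0095$)
$Z{\left(0,-5 \right)} \left(136 + B\right) = 5 \left(-5\right) \left(136 + \frac{526}{105}\right) = \left(-25\right) \frac{14806}{105} = - \frac{74030}{21}$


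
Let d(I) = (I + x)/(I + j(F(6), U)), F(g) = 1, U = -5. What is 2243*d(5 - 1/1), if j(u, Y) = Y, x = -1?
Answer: -6729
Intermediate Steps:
d(I) = (-1 + I)/(-5 + I) (d(I) = (I - 1)/(I - 5) = (-1 + I)/(-5 + I))
2243*d(5 - 1/1) = 2243*((-1 + (5 - 1/1))/(-5 + (5 - 1/1))) = 2243*((-1 + (5 - 1*1))/(-5 + (5 - 1*1))) = 2243*((-1 + (5 - 1))/(-5 + (5 - 1))) = 2243*((-1 + 4)/(-5 + 4)) = 2243*(3/(-1)) = 2243*(-1*3) = 2243*(-3) = -6729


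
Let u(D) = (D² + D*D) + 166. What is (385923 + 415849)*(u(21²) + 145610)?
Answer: 428737955736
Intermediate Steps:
u(D) = 166 + 2*D² (u(D) = (D² + D²) + 166 = 2*D² + 166 = 166 + 2*D²)
(385923 + 415849)*(u(21²) + 145610) = (385923 + 415849)*((166 + 2*(21²)²) + 145610) = 801772*((166 + 2*441²) + 145610) = 801772*((166 + 2*194481) + 145610) = 801772*((166 + 388962) + 145610) = 801772*(389128 + 145610) = 801772*534738 = 428737955736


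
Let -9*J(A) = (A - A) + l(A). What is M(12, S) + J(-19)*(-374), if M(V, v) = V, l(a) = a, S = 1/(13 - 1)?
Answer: -6998/9 ≈ -777.56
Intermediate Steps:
S = 1/12 ≈ 0.083333
J(A) = -A/9 (J(A) = -((A - A) + A)/9 = -(0 + A)/9 = -A/9)
M(12, S) + J(-19)*(-374) = 12 - ⅑*(-19)*(-374) = 12 + (19/9)*(-374) = 12 - 7106/9 = -6998/9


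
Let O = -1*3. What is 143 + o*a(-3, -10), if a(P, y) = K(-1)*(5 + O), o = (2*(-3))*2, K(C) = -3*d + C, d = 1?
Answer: 239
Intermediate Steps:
K(C) = -3 + C (K(C) = -3*1 + C = -3 + C)
o = -12 (o = -6*2 = -12)
O = -3
a(P, y) = -8 (a(P, y) = (-3 - 1)*(5 - 3) = -4*2 = -8)
143 + o*a(-3, -10) = 143 - 12*(-8) = 143 + 96 = 239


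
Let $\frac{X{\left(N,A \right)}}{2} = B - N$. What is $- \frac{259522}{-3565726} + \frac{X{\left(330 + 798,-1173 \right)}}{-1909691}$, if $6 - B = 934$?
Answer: $\frac{255134546507}{3404717425333} \approx 0.074936$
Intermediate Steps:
$B = -928$ ($B = 6 - 934 = -928$)
$X{\left(N,A \right)} = -1856 - 2 N$ ($X{\left(N,A \right)} = 2 \left(-928 - N\right) = -1856 - 2 N$)
$- \frac{259522}{-3565726} + \frac{X{\left(330 + 798,-1173 \right)}}{-1909691} = - \frac{259522}{-3565726} + \frac{-1856 - 2 \left(330 + 798\right)}{-1909691} = \left(-259522\right) \left(- \frac{1}{3565726}\right) + \left(-1856 - 2256\right) \left(- \frac{1}{1909691}\right) = \frac{129761}{1782863} + \left(-1856 - 2256\right) \left(- \frac{1}{1909691}\right) = \frac{129761}{1782863} - - \frac{4112}{1909691} = \frac{129761}{1782863} + \frac{4112}{1909691} = \frac{255134546507}{3404717425333}$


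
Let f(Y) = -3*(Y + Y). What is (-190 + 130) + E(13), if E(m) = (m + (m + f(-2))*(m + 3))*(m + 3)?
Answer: 6548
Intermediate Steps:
f(Y) = -6*Y
E(m) = (3 + m)*(m + (3 + m)*(12 + m)) (E(m) = (m + (m - 6*(-2))*(m + 3))*(m + 3) = (m + (m + 12)*(3 + m))*(3 + m) = (m + (12 + m)*(3 + m))*(3 + m) = (m + (3 + m)*(12 + m))*(3 + m) = (3 + m)*(m + (3 + m)*(12 + m)))
(-190 + 130) + E(13) = (-190 + 130) + (108 + 13**3 + 19*13**2 + 84*13) = -60 + (108 + 2197 + 19*169 + 1092) = -60 + (108 + 2197 + 3211 + 1092) = -60 + 6608 = 6548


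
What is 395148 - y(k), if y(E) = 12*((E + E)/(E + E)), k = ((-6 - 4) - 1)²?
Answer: 395136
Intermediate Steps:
k = 121 (k = (-10 - 1)² = (-11)² = 121)
y(E) = 12 (y(E) = 12*((2*E)/((2*E))) = 12*((2*E)*(1/(2*E))) = 12*1 = 12)
395148 - y(k) = 395148 - 1*12 = 395148 - 12 = 395136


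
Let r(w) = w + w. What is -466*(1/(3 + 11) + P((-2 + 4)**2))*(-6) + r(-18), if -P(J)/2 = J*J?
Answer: -625158/7 ≈ -89308.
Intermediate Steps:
P(J) = -2*J**2 (P(J) = -2*J*J = -2*J**2)
r(w) = 2*w
-466*(1/(3 + 11) + P((-2 + 4)**2))*(-6) + r(-18) = -466*(1/(3 + 11) - 2*(-2 + 4)**4)*(-6) + 2*(-18) = -466*(1/14 - 2*(2**2)**2)*(-6) - 36 = -466*(1/14 - 2*4**2)*(-6) - 36 = -466*(1/14 - 2*16)*(-6) - 36 = -466*(1/14 - 32)*(-6) - 36 = -(-104151)*(-6)/7 - 36 = -466*1341/7 - 36 = -624906/7 - 36 = -625158/7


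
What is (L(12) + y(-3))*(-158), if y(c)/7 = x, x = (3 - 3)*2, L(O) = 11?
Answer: -1738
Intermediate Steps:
x = 0 (x = 0*2 = 0)
y(c) = 0 (y(c) = 7*0 = 0)
(L(12) + y(-3))*(-158) = (11 + 0)*(-158) = 11*(-158) = -1738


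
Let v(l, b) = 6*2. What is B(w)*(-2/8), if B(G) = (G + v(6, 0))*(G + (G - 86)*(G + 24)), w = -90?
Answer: 224757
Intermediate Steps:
v(l, b) = 12
B(G) = (12 + G)*(G + (-86 + G)*(24 + G)) (B(G) = (G + 12)*(G + (G - 86)*(G + 24)) = (12 + G)*(G + (-86 + G)*(24 + G)))
B(w)*(-2/8) = (-24768 + (-90)³ - 2796*(-90) - 49*(-90)²)*(-2/8) = (-24768 - 729000 + 251640 - 49*8100)*(-2*⅛) = (-24768 - 729000 + 251640 - 396900)*(-¼) = -899028*(-¼) = 224757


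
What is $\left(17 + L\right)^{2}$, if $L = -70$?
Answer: $2809$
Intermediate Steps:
$\left(17 + L\right)^{2} = \left(17 - 70\right)^{2} = \left(-53\right)^{2} = 2809$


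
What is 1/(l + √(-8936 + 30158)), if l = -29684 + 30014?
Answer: 55/14613 - √262/9742 ≈ 0.0021023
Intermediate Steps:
l = 330
1/(l + √(-8936 + 30158)) = 1/(330 + √(-8936 + 30158)) = 1/(330 + √21222) = 1/(330 + 9*√262)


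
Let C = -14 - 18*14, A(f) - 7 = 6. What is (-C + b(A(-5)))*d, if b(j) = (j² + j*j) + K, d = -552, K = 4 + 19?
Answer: -346104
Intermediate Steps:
A(f) = 13 (A(f) = 7 + 6 = 13)
K = 23
C = -266 (C = -14 - 252 = -266)
b(j) = 23 + 2*j² (b(j) = (j² + j*j) + 23 = (j² + j²) + 23 = 2*j² + 23 = 23 + 2*j²)
(-C + b(A(-5)))*d = (-1*(-266) + (23 + 2*13²))*(-552) = (266 + (23 + 2*169))*(-552) = (266 + (23 + 338))*(-552) = (266 + 361)*(-552) = 627*(-552) = -346104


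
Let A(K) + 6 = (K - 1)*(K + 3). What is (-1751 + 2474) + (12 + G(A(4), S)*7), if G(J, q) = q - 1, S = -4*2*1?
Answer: 672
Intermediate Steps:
S = -8 (S = -8*1 = -8)
A(K) = -6 + (-1 + K)*(3 + K) (A(K) = -6 + (K - 1)*(K + 3) = -6 + (-1 + K)*(3 + K))
G(J, q) = -1 + q
(-1751 + 2474) + (12 + G(A(4), S)*7) = (-1751 + 2474) + (12 + (-1 - 8)*7) = 723 + (12 - 9*7) = 723 + (12 - 63) = 723 - 51 = 672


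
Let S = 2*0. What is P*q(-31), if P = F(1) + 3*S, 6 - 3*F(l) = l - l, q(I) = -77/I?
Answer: 154/31 ≈ 4.9677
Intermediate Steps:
F(l) = 2 (F(l) = 2 - (l - l)/3 = 2 - ⅓*0 = 2 + 0 = 2)
S = 0
P = 2 (P = 2 + 3*0 = 2 + 0 = 2)
P*q(-31) = 2*(-77/(-31)) = 2*(-77*(-1/31)) = 2*(77/31) = 154/31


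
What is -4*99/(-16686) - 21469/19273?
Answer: -19477757/17866071 ≈ -1.0902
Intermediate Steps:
-4*99/(-16686) - 21469/19273 = -396*(-1/16686) - 21469*1/19273 = 22/927 - 21469/19273 = -19477757/17866071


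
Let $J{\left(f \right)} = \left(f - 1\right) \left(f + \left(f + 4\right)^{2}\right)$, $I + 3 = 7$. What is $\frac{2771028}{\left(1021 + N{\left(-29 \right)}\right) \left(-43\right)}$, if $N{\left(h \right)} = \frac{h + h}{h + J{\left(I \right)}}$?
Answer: $- \frac{161643300}{2560177} \approx -63.138$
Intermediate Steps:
$I = 4$ ($I = -3 + 7 = 4$)
$J{\left(f \right)} = \left(-1 + f\right) \left(f + \left(4 + f\right)^{2}\right)$
$N{\left(h \right)} = \frac{2 h}{204 + h}$ ($N{\left(h \right)} = \frac{h + h}{h + \left(-16 + 4^{3} + 7 \cdot 4 + 8 \cdot 4^{2}\right)} = \frac{2 h}{h + \left(-16 + 64 + 28 + 8 \cdot 16\right)} = \frac{2 h}{h + \left(-16 + 64 + 28 + 128\right)} = \frac{2 h}{h + 204} = \frac{2 h}{204 + h}$)
$\frac{2771028}{\left(1021 + N{\left(-29 \right)}\right) \left(-43\right)} = \frac{2771028}{\left(1021 + 2 \left(-29\right) \frac{1}{204 - 29}\right) \left(-43\right)} = \frac{2771028}{\left(1021 + 2 \left(-29\right) \frac{1}{175}\right) \left(-43\right)} = \frac{2771028}{\left(1021 - \frac{58}{175}\right) \left(-43\right)} = \frac{2771028}{\frac{178617}{175} \left(-43\right)} = \frac{2771028}{- \frac{7680531}{175}} = 2771028 \left(- \frac{175}{7680531}\right) = - \frac{161643300}{2560177}$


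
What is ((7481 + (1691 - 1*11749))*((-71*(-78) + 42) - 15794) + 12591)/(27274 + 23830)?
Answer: 26334069/51104 ≈ 515.30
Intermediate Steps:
((7481 + (1691 - 1*11749))*((-71*(-78) + 42) - 15794) + 12591)/(27274 + 23830) = ((7481 + (1691 - 11749))*((5538 + 42) - 15794) + 12591)/51104 = ((7481 - 10058)*(5580 - 15794) + 12591)*(1/51104) = (-2577*(-10214) + 12591)*(1/51104) = (26321478 + 12591)*(1/51104) = 26334069*(1/51104) = 26334069/51104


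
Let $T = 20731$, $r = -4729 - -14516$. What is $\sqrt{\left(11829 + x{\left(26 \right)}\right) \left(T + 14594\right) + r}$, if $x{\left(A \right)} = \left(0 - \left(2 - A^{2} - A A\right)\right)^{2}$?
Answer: $4 \sqrt{4049855107} \approx 2.5455 \cdot 10^{5}$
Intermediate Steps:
$r = 9787$ ($r = -4729 + 14516 = 9787$)
$x{\left(A \right)} = \left(-2 + 2 A^{2}\right)^{2}$ ($x{\left(A \right)} = \left(0 + \left(\left(A^{2} + A^{2}\right) - 2\right)\right)^{2} = \left(0 + \left(2 A^{2} - 2\right)\right)^{2} = \left(0 + \left(-2 + 2 A^{2}\right)\right)^{2} = \left(-2 + 2 A^{2}\right)^{2}$)
$\sqrt{\left(11829 + x{\left(26 \right)}\right) \left(T + 14594\right) + r} = \sqrt{\left(11829 + 4 \left(-1 + 26^{2}\right)^{2}\right) \left(20731 + 14594\right) + 9787} = \sqrt{\left(11829 + 4 \left(-1 + 676\right)^{2}\right) 35325 + 9787} = \sqrt{\left(11829 + 4 \cdot 675^{2}\right) 35325 + 9787} = \sqrt{\left(11829 + 4 \cdot 455625\right) 35325 + 9787} = \sqrt{\left(11829 + 1822500\right) 35325 + 9787} = \sqrt{1834329 \cdot 35325 + 9787} = \sqrt{64797671925 + 9787} = \sqrt{64797681712} = 4 \sqrt{4049855107}$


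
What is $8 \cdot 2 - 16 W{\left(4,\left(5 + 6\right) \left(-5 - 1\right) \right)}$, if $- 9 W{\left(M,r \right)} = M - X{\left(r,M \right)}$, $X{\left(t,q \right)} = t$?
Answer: $\frac{1264}{9} \approx 140.44$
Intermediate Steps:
$W{\left(M,r \right)} = - \frac{M}{9} + \frac{r}{9}$ ($W{\left(M,r \right)} = - \frac{M - r}{9} = - \frac{M}{9} + \frac{r}{9}$)
$8 \cdot 2 - 16 W{\left(4,\left(5 + 6\right) \left(-5 - 1\right) \right)} = 8 \cdot 2 - 16 \left(\left(- \frac{1}{9}\right) 4 + \frac{\left(5 + 6\right) \left(-5 - 1\right)}{9}\right) = 16 - 16 \left(- \frac{4}{9} + \frac{11 \left(-6\right)}{9}\right) = 16 - 16 \left(- \frac{4}{9} + \frac{1}{9} \left(-66\right)\right) = 16 - 16 \left(- \frac{4}{9} - \frac{22}{3}\right) = 16 - - \frac{1120}{9} = 16 + \frac{1120}{9} = \frac{1264}{9}$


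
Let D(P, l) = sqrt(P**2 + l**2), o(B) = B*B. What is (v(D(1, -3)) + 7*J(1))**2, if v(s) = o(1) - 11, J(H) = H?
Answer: 9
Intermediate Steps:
o(B) = B**2
v(s) = -10 (v(s) = 1**2 - 11 = 1 - 11 = -10)
(v(D(1, -3)) + 7*J(1))**2 = (-10 + 7*1)**2 = (-10 + 7)**2 = (-3)**2 = 9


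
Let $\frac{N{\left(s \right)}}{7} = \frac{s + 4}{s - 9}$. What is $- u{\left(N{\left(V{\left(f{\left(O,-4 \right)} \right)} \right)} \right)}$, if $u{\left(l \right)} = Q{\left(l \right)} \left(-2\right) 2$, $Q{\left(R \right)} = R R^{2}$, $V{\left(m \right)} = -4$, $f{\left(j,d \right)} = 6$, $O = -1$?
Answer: $0$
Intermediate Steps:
$Q{\left(R \right)} = R^{3}$
$N{\left(s \right)} = \frac{7 \left(4 + s\right)}{-9 + s}$ ($N{\left(s \right)} = 7 \frac{s + 4}{s - 9} = 7 \frac{4 + s}{-9 + s} = \frac{7 \left(4 + s\right)}{-9 + s}$)
$u{\left(l \right)} = - 4 l^{3}$ ($u{\left(l \right)} = l^{3} \left(-2\right) 2 = - 2 l^{3} \cdot 2 = - 4 l^{3}$)
$- u{\left(N{\left(V{\left(f{\left(O,-4 \right)} \right)} \right)} \right)} = - \left(-4\right) \left(\frac{7 \left(4 - 4\right)}{-9 - 4}\right)^{3} = - \left(-4\right) \left(7 \frac{1}{-13} \cdot 0\right)^{3} = - \left(-4\right) \left(7 \left(- \frac{1}{13}\right) 0\right)^{3} = - \left(-4\right) 0^{3} = - \left(-4\right) 0 = \left(-1\right) 0 = 0$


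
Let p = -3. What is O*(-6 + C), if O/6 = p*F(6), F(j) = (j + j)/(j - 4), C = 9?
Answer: -324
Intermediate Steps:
F(j) = 2*j/(-4 + j) (F(j) = (2*j)/(-4 + j) = 2*j/(-4 + j))
O = -108 (O = 6*(-6*6/(-4 + 6)) = 6*(-6*6/2) = 6*(-3*6) = 6*(-18) = -108)
O*(-6 + C) = -108*(-6 + 9) = -108*3 = -324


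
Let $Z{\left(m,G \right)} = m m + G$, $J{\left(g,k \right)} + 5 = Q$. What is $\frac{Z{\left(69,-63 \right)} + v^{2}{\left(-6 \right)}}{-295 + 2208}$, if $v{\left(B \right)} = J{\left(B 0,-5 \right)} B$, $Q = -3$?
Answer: $\frac{7002}{1913} \approx 3.6602$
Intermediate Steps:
$J{\left(g,k \right)} = -8$ ($J{\left(g,k \right)} = -5 - 3 = -8$)
$v{\left(B \right)} = - 8 B$
$Z{\left(m,G \right)} = G + m^{2}$ ($Z{\left(m,G \right)} = m^{2} + G = G + m^{2}$)
$\frac{Z{\left(69,-63 \right)} + v^{2}{\left(-6 \right)}}{-295 + 2208} = \frac{\left(-63 + 69^{2}\right) + \left(\left(-8\right) \left(-6\right)\right)^{2}}{-295 + 2208} = \frac{\left(-63 + 4761\right) + 48^{2}}{1913} = \left(4698 + 2304\right) \frac{1}{1913} = 7002 \cdot \frac{1}{1913} = \frac{7002}{1913}$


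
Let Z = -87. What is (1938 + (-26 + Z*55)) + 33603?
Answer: 30730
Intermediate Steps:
(1938 + (-26 + Z*55)) + 33603 = (1938 + (-26 - 87*55)) + 33603 = (1938 + (-26 - 4785)) + 33603 = (1938 - 4811) + 33603 = -2873 + 33603 = 30730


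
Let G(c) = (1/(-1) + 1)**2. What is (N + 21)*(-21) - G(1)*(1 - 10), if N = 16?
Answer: -777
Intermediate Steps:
G(c) = 0 (G(c) = (-1 + 1)**2 = 0**2 = 0)
(N + 21)*(-21) - G(1)*(1 - 10) = (16 + 21)*(-21) - 0*(1 - 10) = 37*(-21) - 0*(-9) = -777 - 1*0 = -777 + 0 = -777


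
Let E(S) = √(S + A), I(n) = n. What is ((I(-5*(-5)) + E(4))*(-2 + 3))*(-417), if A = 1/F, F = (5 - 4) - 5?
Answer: -10425 - 417*√15/2 ≈ -11233.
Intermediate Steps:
F = -4 (F = 1 - 5 = -4)
A = -¼ (A = 1/(-4) = -¼ ≈ -0.25000)
E(S) = √(-¼ + S) (E(S) = √(S - ¼) = √(-¼ + S))
((I(-5*(-5)) + E(4))*(-2 + 3))*(-417) = ((-5*(-5) + √(-1 + 4*4)/2)*(-2 + 3))*(-417) = ((25 + √(-1 + 16)/2)*1)*(-417) = ((25 + √15/2)*1)*(-417) = (25 + √15/2)*(-417) = -10425 - 417*√15/2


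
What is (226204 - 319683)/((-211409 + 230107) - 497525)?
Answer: 93479/478827 ≈ 0.19523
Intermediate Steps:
(226204 - 319683)/((-211409 + 230107) - 497525) = -93479/(18698 - 497525) = -93479/(-478827) = -93479*(-1/478827) = 93479/478827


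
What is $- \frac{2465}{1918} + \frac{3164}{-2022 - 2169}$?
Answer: $- \frac{16399367}{8038338} \approx -2.0401$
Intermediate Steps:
$- \frac{2465}{1918} + \frac{3164}{-2022 - 2169} = \left(-2465\right) \frac{1}{1918} + \frac{3164}{-4191} = - \frac{2465}{1918} + 3164 \left(- \frac{1}{4191}\right) = - \frac{2465}{1918} - \frac{3164}{4191} = - \frac{16399367}{8038338}$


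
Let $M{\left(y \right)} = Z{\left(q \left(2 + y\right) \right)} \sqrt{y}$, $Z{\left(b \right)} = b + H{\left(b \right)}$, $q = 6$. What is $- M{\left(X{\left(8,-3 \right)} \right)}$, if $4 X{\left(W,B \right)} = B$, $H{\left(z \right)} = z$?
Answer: $- \frac{15 i \sqrt{3}}{2} \approx - 12.99 i$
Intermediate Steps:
$X{\left(W,B \right)} = \frac{B}{4}$
$Z{\left(b \right)} = 2 b$ ($Z{\left(b \right)} = b + b = 2 b$)
$M{\left(y \right)} = \sqrt{y} \left(24 + 12 y\right)$ ($M{\left(y \right)} = 2 \cdot 6 \left(2 + y\right) \sqrt{y} = 2 \left(12 + 6 y\right) \sqrt{y} = \left(24 + 12 y\right) \sqrt{y} = \sqrt{y} \left(24 + 12 y\right)$)
$- M{\left(X{\left(8,-3 \right)} \right)} = - 12 \sqrt{\frac{1}{4} \left(-3\right)} \left(2 + \frac{1}{4} \left(-3\right)\right) = - 12 \sqrt{- \frac{3}{4}} \left(2 - \frac{3}{4}\right) = - \frac{12 \frac{i \sqrt{3}}{2} \cdot 5}{4} = - \frac{15 i \sqrt{3}}{2}$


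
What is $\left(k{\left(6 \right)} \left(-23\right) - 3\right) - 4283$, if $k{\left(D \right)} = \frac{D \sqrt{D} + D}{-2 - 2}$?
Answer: $- \frac{8503}{2} + \frac{69 \sqrt{6}}{2} \approx -4167.0$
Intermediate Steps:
$k{\left(D \right)} = - \frac{D}{4} - \frac{D^{\frac{3}{2}}}{4}$ ($k{\left(D \right)} = \frac{D^{\frac{3}{2}} + D}{-4} = \left(D + D^{\frac{3}{2}}\right) \left(- \frac{1}{4}\right) = - \frac{D}{4} - \frac{D^{\frac{3}{2}}}{4}$)
$\left(k{\left(6 \right)} \left(-23\right) - 3\right) - 4283 = \left(\left(\left(- \frac{1}{4}\right) 6 - \frac{6^{\frac{3}{2}}}{4}\right) \left(-23\right) - 3\right) - 4283 = \left(\left(- \frac{3}{2} - \frac{6 \sqrt{6}}{4}\right) \left(-23\right) - 3\right) - 4283 = \left(\left(- \frac{3}{2} - \frac{3 \sqrt{6}}{2}\right) \left(-23\right) - 3\right) - 4283 = \left(\left(\frac{69}{2} + \frac{69 \sqrt{6}}{2}\right) - 3\right) - 4283 = \left(\frac{63}{2} + \frac{69 \sqrt{6}}{2}\right) - 4283 = - \frac{8503}{2} + \frac{69 \sqrt{6}}{2}$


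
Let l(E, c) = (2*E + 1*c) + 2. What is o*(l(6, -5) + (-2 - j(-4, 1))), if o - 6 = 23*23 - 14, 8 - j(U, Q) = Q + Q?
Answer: 521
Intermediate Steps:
l(E, c) = 2 + c + 2*E (l(E, c) = (2*E + c) + 2 = (c + 2*E) + 2 = 2 + c + 2*E)
j(U, Q) = 8 - 2*Q (j(U, Q) = 8 - (Q + Q) = 8 - 2*Q)
o = 521 (o = 6 + (23*23 - 14) = 6 + (529 - 14) = 6 + 515 = 521)
o*(l(6, -5) + (-2 - j(-4, 1))) = 521*((2 - 5 + 2*6) + (-2 - (8 - 2*1))) = 521*((2 - 5 + 12) + (-2 - (8 - 2))) = 521*(9 + (-2 - 1*6)) = 521*(9 + (-2 - 6)) = 521*(9 - 8) = 521*1 = 521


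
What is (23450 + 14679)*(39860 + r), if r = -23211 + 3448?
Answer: 766278513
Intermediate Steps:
r = -19763
(23450 + 14679)*(39860 + r) = (23450 + 14679)*(39860 - 19763) = 38129*20097 = 766278513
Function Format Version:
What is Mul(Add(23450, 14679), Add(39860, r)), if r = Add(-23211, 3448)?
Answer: 766278513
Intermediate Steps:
r = -19763
Mul(Add(23450, 14679), Add(39860, r)) = Mul(Add(23450, 14679), Add(39860, -19763)) = Mul(38129, 20097) = 766278513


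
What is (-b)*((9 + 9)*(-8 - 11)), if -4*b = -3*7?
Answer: 3591/2 ≈ 1795.5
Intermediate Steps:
b = 21/4 (b = -(-3)*7/4 = -¼*(-21) = 21/4 ≈ 5.2500)
(-b)*((9 + 9)*(-8 - 11)) = (-1*21/4)*((9 + 9)*(-8 - 11)) = -189*(-19)/2 = -21/4*(-342) = 3591/2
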